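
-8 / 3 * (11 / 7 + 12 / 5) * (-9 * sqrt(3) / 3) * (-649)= -721688 * sqrt(3) / 35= -35714.29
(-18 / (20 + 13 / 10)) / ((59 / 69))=-0.99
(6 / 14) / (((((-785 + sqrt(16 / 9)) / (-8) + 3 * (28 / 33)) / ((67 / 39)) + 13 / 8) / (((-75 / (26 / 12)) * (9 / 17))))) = -265320 / 2031211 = -0.13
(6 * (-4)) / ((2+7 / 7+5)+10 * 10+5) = -24 / 113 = -0.21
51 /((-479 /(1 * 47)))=-5.00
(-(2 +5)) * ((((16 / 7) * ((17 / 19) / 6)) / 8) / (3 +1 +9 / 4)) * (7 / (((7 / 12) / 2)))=-544 / 475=-1.15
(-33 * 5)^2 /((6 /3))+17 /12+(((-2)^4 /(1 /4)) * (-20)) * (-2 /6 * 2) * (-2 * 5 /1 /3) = 387701 /36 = 10769.47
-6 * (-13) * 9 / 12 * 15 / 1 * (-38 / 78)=-855 / 2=-427.50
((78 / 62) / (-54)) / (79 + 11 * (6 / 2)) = -0.00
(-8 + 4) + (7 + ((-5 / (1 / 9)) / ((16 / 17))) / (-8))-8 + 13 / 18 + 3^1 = 5413 / 1152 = 4.70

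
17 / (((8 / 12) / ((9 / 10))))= 459 / 20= 22.95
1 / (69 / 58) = 58 / 69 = 0.84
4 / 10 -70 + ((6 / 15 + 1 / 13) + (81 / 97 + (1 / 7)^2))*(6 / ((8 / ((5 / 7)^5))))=-1441715851041 / 20769754460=-69.41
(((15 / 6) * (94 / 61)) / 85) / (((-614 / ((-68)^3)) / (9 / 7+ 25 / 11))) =119095744 / 1441979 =82.59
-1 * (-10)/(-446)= -5/223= -0.02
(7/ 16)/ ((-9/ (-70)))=245/ 72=3.40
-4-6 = -10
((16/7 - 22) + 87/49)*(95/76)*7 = -4395/28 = -156.96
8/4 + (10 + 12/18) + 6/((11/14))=20.30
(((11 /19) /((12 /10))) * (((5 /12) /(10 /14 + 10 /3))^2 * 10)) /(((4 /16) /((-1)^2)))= 13475 /65892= 0.20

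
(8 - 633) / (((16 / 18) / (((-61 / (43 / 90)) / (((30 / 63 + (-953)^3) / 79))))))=-25615996875 / 3126269713604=-0.01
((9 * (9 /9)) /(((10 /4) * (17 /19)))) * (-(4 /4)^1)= -342 /85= -4.02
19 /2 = 9.50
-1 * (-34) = 34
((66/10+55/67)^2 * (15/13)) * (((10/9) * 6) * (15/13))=370811760/758641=488.78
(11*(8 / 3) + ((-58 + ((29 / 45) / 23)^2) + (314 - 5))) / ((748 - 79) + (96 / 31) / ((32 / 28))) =9309328396 / 22306118175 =0.42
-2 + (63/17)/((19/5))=-331/323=-1.02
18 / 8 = 9 / 4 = 2.25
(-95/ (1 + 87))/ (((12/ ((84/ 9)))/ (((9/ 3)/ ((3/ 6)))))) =-665/ 132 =-5.04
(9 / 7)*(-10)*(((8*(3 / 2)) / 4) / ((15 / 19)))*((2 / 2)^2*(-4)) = 195.43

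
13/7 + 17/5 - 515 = -17841/35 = -509.74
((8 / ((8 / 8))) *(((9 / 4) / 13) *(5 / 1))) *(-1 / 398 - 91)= -1629855 / 2587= -630.02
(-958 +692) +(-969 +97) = -1138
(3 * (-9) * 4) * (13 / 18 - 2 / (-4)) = -132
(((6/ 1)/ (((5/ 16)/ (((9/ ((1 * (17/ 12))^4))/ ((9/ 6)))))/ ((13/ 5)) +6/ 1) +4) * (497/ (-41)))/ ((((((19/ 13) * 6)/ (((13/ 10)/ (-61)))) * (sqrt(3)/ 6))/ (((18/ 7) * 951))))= 5372604452417436 * sqrt(3)/ 7477551492167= 1244.47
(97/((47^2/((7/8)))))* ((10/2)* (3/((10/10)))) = 10185/17672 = 0.58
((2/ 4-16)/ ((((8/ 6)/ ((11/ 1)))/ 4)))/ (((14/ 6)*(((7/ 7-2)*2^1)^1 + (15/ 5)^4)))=-3069/ 1106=-2.77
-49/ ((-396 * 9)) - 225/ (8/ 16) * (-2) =3207649/ 3564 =900.01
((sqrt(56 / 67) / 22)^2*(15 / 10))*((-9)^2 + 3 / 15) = 8526 / 40535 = 0.21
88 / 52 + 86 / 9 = 11.25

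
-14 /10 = -7 /5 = -1.40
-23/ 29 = -0.79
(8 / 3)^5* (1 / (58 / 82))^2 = 55083008 / 204363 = 269.54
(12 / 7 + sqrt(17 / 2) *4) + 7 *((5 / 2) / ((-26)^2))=16469 / 9464 + 2 *sqrt(34)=13.40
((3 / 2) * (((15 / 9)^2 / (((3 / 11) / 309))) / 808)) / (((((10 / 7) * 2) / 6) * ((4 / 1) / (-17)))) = -674135 / 12928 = -52.15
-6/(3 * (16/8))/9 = -1/9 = -0.11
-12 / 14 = -6 / 7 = -0.86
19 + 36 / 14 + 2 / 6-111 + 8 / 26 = -24239 / 273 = -88.79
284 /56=71 /14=5.07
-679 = -679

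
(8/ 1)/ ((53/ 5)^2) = 200/ 2809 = 0.07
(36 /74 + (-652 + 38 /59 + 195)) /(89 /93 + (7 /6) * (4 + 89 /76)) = -14067624168 /215700047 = -65.22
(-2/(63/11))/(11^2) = -2/693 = -0.00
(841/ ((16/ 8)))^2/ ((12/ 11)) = 7780091/ 48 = 162085.23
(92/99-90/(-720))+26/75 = 27739/19800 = 1.40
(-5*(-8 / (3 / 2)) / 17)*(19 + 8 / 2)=36.08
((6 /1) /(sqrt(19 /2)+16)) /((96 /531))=1062 /493-531* sqrt(38) /7888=1.74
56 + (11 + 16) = 83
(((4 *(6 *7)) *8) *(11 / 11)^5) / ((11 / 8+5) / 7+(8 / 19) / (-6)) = 4290048 / 2683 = 1598.97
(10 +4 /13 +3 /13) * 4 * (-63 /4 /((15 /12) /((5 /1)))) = -34524 /13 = -2655.69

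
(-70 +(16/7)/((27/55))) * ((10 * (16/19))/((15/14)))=-41600/81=-513.58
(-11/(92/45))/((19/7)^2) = -24255/33212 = -0.73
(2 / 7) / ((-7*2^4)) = -0.00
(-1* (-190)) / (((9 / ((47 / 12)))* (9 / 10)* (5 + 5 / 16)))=71440 / 4131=17.29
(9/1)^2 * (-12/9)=-108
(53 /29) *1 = 53 /29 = 1.83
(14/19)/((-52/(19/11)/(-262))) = 917/143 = 6.41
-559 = -559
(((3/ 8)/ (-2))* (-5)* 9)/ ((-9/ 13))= -12.19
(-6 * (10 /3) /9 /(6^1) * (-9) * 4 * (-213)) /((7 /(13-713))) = 284000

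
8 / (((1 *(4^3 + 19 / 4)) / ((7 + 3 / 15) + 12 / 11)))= 14592 / 15125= 0.96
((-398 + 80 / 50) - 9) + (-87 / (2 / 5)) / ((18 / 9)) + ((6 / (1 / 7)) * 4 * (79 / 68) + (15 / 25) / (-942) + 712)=20979719 / 53380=393.03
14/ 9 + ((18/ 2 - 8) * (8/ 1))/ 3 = 38/ 9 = 4.22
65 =65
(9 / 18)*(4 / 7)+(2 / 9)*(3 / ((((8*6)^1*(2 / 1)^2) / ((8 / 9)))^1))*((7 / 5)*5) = 697 / 2268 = 0.31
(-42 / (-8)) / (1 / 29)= 609 / 4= 152.25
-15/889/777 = -5/230251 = -0.00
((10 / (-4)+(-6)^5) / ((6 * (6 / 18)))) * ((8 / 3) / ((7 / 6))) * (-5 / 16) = 2778.04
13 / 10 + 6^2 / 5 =17 / 2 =8.50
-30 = -30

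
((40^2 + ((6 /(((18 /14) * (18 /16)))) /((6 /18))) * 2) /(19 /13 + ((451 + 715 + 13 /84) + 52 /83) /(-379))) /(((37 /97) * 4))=-4060659811936 /6165718665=-658.59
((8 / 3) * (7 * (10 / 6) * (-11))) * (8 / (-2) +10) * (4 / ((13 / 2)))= -1263.59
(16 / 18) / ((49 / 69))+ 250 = 36934 / 147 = 251.25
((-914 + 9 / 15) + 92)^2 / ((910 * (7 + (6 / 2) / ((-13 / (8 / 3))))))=16867449 / 145250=116.13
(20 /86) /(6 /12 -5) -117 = -45299 /387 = -117.05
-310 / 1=-310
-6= -6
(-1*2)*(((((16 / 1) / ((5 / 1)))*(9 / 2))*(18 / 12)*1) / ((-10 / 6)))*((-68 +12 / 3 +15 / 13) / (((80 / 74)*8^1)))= -2448549 / 13000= -188.35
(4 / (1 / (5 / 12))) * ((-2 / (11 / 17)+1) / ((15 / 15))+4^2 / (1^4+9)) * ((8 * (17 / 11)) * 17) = -20808 / 121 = -171.97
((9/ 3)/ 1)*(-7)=-21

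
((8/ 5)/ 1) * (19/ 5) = 152/ 25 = 6.08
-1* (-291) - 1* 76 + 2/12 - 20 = 1171/6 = 195.17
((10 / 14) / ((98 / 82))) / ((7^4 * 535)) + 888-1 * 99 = 69525970730 / 88119101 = 789.00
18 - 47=-29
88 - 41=47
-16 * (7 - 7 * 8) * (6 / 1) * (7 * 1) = 32928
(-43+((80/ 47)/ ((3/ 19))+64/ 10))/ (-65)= 18203/ 45825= 0.40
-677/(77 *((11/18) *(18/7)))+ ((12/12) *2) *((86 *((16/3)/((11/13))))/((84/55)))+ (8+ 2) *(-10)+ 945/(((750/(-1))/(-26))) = 121397462/190575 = 637.01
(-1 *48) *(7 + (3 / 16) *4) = -372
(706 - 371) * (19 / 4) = 1591.25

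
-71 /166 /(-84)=71 /13944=0.01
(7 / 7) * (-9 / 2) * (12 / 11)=-54 / 11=-4.91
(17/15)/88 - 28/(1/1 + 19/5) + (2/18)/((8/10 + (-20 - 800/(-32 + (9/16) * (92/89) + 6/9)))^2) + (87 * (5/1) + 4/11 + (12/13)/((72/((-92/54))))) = 3461399883549471419/8058692978519040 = 429.52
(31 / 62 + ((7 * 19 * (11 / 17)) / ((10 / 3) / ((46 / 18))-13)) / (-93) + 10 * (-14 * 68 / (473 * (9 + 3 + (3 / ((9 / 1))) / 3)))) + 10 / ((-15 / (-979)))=9524691083225 / 14617749982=651.58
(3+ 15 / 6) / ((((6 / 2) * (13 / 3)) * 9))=0.05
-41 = -41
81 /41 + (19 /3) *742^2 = 428889599 /123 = 3486907.31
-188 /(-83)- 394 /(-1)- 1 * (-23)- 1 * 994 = -47703 /83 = -574.73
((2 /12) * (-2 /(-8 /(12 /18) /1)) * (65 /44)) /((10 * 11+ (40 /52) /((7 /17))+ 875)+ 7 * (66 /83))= 490945 /11873437488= 0.00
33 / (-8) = -33 / 8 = -4.12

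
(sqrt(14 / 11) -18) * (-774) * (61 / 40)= 212463 / 10 -23607 * sqrt(154) / 220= 19914.69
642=642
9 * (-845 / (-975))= 39 / 5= 7.80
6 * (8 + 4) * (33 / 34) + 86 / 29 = 35914 / 493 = 72.85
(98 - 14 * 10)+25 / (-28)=-1201 / 28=-42.89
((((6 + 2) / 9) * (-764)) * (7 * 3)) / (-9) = 42784 / 27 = 1584.59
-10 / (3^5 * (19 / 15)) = -50 / 1539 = -0.03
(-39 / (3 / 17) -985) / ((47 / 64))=-77184 / 47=-1642.21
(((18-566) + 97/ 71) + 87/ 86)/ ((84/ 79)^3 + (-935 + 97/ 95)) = 52015459192715/ 88923830389424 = 0.58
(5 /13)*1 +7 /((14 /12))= 83 /13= 6.38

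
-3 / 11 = -0.27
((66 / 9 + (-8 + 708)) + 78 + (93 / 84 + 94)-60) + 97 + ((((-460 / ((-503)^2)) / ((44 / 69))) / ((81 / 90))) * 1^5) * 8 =214473599635 / 233780316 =917.42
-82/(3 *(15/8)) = -14.58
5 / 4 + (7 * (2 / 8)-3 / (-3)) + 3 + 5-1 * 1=11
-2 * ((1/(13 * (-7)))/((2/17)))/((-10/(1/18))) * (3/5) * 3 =-0.00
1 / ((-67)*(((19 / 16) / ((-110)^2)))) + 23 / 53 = -10231521 / 67469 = -151.65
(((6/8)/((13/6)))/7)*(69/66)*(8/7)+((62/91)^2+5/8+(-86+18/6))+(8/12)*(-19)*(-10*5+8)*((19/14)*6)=3097202055/728728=4250.15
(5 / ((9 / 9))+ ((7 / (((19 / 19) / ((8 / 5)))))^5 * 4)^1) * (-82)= -180641303778 / 3125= -57805217.21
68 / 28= 2.43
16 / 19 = 0.84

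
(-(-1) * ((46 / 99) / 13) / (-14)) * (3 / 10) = -23 / 30030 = -0.00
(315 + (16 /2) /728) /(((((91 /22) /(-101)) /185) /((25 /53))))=-294593315500 /438893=-671218.99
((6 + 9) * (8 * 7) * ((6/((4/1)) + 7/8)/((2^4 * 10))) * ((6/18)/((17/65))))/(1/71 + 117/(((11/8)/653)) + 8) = 6751745/23610702688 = 0.00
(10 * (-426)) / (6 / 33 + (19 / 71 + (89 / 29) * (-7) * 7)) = 48242370 / 1697881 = 28.41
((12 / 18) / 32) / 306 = 0.00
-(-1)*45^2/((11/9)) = 18225/11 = 1656.82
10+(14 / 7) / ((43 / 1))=432 / 43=10.05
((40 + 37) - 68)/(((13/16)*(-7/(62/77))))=-8928/7007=-1.27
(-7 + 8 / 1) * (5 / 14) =5 / 14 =0.36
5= 5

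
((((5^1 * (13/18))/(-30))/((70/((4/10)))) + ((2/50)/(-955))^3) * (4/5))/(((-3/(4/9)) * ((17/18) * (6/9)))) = 28306975940524/218630561748046875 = 0.00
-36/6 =-6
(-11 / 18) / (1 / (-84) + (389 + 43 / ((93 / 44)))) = -4774 / 3197703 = -0.00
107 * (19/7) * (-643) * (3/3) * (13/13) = -1307219/7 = -186745.57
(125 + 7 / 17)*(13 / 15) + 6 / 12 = 55687 / 510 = 109.19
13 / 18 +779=14035 / 18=779.72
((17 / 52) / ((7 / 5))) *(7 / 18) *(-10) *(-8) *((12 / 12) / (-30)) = -85 / 351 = -0.24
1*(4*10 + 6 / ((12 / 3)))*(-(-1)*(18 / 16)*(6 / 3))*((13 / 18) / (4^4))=1079 / 4096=0.26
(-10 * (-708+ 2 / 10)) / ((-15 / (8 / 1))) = -56624 / 15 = -3774.93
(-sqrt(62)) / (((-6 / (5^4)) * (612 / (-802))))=-250625 * sqrt(62) / 1836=-1074.85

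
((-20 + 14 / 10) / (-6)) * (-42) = -651 / 5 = -130.20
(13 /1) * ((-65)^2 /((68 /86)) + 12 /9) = 7087093 /102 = 69481.30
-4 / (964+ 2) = -0.00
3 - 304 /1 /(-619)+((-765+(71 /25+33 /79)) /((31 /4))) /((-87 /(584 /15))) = 2348058543569 /49457248875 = 47.48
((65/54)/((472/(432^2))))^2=788486400/3481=226511.46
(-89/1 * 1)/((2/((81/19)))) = -7209/38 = -189.71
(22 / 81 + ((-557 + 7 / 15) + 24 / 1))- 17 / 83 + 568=1194457 / 33615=35.53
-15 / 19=-0.79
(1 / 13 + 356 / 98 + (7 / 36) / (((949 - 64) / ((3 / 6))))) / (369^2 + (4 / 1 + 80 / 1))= 150574819 / 5530135501800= 0.00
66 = 66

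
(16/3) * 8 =128/3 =42.67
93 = 93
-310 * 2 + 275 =-345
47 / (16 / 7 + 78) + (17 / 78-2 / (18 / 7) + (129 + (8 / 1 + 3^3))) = 5392669 / 32877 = 164.03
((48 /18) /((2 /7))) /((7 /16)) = 64 /3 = 21.33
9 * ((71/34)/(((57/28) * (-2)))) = -1491/323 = -4.62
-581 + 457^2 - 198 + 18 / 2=208079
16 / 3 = 5.33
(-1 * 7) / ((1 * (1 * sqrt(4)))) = -7 / 2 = -3.50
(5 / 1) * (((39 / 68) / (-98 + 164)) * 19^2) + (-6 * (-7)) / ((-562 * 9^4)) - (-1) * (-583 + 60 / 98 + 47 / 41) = -1044581790014821 / 1846998884808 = -565.56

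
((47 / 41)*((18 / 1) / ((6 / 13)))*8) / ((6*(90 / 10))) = 2444 / 369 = 6.62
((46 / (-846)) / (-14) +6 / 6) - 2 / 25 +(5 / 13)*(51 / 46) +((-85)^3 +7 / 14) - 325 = -27199745520131 / 44266950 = -614448.15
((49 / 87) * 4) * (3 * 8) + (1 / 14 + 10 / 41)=905281 / 16646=54.38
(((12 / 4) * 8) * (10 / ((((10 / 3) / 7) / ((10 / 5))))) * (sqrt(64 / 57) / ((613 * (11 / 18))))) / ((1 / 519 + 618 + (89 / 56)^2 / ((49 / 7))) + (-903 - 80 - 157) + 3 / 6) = -551243169792 * sqrt(57) / 760677063853597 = -0.01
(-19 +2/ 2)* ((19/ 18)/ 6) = -19/ 6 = -3.17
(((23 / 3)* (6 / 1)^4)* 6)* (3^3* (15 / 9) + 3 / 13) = 35054208 / 13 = 2696477.54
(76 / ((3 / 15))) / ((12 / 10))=950 / 3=316.67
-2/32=-0.06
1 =1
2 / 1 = 2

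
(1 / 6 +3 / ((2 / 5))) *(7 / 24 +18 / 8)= 1403 / 72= 19.49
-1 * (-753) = 753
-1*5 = -5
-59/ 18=-3.28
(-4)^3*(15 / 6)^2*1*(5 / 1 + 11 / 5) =-2880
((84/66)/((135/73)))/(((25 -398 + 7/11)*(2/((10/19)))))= -511/1050624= -0.00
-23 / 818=-0.03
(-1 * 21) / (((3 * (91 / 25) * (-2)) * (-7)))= -25 / 182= -0.14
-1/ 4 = -0.25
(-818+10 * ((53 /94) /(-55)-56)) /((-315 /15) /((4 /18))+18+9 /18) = 712479 /39292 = 18.13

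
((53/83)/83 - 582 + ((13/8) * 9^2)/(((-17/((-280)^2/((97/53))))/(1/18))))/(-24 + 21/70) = 2159329860050/2692310757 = 802.04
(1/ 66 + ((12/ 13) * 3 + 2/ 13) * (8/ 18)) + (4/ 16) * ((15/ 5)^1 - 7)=0.31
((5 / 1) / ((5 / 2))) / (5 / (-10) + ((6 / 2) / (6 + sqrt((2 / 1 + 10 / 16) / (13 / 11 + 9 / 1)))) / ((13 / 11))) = -152308 / 4285 + 9152*sqrt(66) / 4285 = -18.19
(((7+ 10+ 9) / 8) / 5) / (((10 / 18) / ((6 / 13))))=27 / 50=0.54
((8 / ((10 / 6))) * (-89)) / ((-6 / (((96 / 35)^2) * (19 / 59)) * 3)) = 20779008 / 361375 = 57.50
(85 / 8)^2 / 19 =7225 / 1216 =5.94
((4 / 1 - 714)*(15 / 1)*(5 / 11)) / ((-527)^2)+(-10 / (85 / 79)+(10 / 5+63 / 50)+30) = 3658148797 / 152750950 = 23.95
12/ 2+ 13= 19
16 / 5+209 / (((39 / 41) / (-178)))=-7625786 / 195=-39106.59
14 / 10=7 / 5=1.40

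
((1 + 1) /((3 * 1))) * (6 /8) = 1 /2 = 0.50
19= 19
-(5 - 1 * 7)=2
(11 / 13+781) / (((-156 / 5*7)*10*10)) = -121 / 3380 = -0.04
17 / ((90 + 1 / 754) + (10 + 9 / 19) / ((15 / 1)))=3653130 / 19490431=0.19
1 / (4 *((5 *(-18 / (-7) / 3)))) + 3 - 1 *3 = 7 / 120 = 0.06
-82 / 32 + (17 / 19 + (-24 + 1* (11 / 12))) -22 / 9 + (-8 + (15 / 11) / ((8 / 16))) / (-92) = -18785299 / 692208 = -27.14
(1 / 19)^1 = 0.05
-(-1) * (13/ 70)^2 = 169/ 4900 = 0.03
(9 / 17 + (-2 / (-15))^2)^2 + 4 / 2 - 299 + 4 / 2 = -4311653726 / 14630625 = -294.70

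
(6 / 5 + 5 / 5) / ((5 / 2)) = 22 / 25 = 0.88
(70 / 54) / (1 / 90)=350 / 3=116.67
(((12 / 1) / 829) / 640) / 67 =3 / 8886880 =0.00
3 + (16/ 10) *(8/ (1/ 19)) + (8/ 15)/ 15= 55403/ 225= 246.24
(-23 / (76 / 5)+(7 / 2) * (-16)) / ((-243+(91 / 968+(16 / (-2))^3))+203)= 1057782 / 10150655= 0.10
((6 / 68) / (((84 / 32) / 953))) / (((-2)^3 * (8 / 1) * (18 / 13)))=-12389 / 34272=-0.36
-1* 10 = -10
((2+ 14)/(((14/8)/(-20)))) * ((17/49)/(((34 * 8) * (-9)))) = 80/3087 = 0.03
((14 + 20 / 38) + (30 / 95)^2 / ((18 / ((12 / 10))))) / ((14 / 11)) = 144276 / 12635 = 11.42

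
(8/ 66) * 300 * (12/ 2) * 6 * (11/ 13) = 14400/ 13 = 1107.69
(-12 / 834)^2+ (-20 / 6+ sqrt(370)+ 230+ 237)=sqrt(370)+ 26875523 / 57963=482.90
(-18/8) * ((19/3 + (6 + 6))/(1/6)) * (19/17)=-9405/34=-276.62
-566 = -566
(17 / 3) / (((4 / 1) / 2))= 2.83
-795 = -795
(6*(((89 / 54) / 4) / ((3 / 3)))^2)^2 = 1.04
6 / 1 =6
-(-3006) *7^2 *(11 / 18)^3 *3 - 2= 10891357 / 108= 100845.90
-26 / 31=-0.84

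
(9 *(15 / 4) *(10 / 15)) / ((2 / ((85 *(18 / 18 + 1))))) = 3825 / 2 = 1912.50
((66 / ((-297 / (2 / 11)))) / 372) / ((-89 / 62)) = 2 / 26433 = 0.00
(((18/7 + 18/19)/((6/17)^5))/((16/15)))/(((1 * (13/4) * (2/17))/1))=120687845/76608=1575.39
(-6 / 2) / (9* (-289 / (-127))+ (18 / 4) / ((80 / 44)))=-5080 / 38871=-0.13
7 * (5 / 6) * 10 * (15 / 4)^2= 13125 / 16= 820.31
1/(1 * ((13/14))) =14/13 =1.08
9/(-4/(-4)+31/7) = 63/38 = 1.66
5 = 5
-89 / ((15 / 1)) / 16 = -89 / 240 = -0.37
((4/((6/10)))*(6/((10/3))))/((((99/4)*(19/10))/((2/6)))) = 160/1881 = 0.09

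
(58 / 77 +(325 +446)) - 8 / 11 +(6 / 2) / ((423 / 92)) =8378113 / 10857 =771.68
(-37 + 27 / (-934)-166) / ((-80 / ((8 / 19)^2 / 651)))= 379258 / 548750685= 0.00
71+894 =965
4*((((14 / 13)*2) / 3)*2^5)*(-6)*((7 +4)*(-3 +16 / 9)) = 867328 / 117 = 7413.06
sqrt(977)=31.26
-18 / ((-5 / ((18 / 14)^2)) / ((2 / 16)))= 0.74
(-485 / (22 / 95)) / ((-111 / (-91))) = -4192825 / 2442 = -1716.96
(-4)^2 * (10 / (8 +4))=40 / 3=13.33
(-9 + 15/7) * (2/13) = -96/91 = -1.05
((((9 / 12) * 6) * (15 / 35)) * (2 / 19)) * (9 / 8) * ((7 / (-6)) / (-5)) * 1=81 / 1520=0.05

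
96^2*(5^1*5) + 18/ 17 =3916818/ 17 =230401.06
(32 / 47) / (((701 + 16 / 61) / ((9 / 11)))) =1952 / 2457301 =0.00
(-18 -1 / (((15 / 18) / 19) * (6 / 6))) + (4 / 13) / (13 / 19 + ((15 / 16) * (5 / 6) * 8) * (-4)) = -612802 / 15015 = -40.81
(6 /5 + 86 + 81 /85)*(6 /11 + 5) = 457073 /935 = 488.85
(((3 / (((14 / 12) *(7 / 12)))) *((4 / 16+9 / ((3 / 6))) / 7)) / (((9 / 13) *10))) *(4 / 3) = 3796 / 1715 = 2.21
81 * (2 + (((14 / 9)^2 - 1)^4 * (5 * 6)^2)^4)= 93576208735367847369109438510136927023042 / 6461081889226673298932241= 14483055677006437.24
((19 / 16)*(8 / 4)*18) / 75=57 / 100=0.57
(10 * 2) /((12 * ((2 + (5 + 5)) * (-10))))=-1 /72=-0.01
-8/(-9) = 8/9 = 0.89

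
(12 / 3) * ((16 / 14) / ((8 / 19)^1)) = 76 / 7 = 10.86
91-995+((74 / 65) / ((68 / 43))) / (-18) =-35962711 / 39780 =-904.04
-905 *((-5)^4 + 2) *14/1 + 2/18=-71496809/9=-7944089.89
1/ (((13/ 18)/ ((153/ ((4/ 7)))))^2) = 92910321/ 676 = 137441.30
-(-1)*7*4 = 28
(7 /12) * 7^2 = 343 /12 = 28.58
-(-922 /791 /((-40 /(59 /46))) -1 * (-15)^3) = -3375.04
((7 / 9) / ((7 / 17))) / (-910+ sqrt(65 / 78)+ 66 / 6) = -30566 / 14547603 - 17 * sqrt(30) / 43642809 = -0.00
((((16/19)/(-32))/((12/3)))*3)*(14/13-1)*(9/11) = -27/21736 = -0.00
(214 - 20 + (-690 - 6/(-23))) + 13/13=-11379/23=-494.74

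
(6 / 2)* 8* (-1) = -24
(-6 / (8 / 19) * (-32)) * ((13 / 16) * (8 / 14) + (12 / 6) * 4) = 27018 / 7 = 3859.71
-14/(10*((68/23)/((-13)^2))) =-27209/340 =-80.03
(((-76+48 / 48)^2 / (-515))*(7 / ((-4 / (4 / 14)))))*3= 3375 / 206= 16.38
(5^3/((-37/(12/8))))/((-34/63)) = 23625/2516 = 9.39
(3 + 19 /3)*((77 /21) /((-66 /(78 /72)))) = -91 /162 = -0.56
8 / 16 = 1 / 2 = 0.50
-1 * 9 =-9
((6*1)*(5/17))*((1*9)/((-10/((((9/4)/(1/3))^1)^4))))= -14348907/4352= -3297.08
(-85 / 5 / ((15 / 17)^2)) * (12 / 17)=-1156 / 75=-15.41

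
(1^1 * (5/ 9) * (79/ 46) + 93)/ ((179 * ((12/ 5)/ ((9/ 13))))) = 0.15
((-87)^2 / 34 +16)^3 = 534003898897 / 39304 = 13586502.62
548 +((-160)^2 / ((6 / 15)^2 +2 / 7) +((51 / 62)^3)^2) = 128447148598285487 / 2215209187776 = 57984.21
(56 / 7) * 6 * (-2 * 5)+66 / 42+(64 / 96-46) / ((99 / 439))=-1412581 / 2079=-679.45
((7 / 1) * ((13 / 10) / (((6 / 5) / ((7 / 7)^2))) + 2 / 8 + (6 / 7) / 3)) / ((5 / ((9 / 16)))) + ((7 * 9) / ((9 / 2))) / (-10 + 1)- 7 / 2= -1361 / 360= -3.78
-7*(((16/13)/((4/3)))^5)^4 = -1.41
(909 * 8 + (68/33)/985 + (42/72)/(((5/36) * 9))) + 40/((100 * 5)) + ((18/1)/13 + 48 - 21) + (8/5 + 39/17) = 87458325489/11972675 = 7304.83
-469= -469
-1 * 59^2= -3481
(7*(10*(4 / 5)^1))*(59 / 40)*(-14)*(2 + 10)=-69384 / 5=-13876.80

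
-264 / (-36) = 22 / 3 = 7.33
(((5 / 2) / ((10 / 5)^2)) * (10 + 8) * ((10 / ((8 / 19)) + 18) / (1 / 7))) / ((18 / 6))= 17535 / 16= 1095.94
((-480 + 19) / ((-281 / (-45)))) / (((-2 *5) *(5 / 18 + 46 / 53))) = 1979073 / 307133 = 6.44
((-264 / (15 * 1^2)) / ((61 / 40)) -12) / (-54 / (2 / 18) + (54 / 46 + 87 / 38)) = 1255064 / 25725957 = 0.05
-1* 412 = -412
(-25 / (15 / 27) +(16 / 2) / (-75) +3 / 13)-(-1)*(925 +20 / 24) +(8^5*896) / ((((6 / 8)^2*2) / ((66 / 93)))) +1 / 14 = 18521965.36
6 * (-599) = -3594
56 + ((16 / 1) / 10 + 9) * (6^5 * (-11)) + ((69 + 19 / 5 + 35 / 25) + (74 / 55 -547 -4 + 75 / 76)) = -3791678283 / 4180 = -907100.07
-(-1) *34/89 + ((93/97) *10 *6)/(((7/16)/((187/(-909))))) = -162766874/6103531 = -26.67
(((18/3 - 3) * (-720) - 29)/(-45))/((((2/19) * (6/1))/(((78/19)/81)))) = 28457/7290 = 3.90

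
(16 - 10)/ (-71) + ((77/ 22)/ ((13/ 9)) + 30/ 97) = 474129/ 179062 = 2.65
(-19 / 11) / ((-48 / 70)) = 665 / 264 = 2.52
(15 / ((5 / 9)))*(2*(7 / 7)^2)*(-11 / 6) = -99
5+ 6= 11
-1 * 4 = -4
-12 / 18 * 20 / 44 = -10 / 33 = -0.30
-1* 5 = -5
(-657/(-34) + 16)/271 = 1201/9214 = 0.13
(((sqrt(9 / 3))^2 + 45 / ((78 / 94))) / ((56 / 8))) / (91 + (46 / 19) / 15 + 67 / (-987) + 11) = 3321960 / 41482129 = 0.08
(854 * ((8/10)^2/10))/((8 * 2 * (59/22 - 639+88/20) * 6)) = -4697/5213325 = -0.00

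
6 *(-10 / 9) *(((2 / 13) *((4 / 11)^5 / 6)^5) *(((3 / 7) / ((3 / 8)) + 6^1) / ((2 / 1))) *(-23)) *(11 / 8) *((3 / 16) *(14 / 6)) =6322191859712000 / 93345916568628730344584117157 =0.00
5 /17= 0.29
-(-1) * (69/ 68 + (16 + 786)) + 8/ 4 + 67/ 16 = 220103/ 272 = 809.20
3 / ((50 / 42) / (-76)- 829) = -4788 / 1323109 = -0.00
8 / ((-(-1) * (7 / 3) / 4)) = 96 / 7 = 13.71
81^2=6561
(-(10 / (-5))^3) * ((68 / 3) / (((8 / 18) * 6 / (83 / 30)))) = 2822 / 15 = 188.13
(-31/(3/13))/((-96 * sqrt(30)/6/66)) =4433 * sqrt(30)/240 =101.17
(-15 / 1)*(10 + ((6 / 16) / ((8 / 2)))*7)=-159.84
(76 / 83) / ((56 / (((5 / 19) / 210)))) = 0.00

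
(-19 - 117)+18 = -118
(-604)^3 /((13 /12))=-2644186368 /13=-203398951.38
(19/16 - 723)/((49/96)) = -69294/49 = -1414.16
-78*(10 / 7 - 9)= 590.57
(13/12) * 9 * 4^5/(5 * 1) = 9984/5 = 1996.80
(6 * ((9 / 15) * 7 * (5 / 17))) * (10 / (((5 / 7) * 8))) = 441 / 34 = 12.97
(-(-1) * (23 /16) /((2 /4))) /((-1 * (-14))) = 23 /112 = 0.21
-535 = -535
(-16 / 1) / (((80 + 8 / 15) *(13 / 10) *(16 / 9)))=-675 / 7852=-0.09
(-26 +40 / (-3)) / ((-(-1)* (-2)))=59 / 3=19.67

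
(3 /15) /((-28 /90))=-9 /14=-0.64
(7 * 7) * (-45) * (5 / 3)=-3675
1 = 1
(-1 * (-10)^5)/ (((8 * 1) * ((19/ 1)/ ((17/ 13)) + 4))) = 42500/ 63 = 674.60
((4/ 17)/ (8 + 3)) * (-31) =-124/ 187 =-0.66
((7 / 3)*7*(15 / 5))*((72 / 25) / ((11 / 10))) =7056 / 55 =128.29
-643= -643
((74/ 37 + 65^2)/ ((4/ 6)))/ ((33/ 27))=114129/ 22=5187.68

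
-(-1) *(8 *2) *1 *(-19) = -304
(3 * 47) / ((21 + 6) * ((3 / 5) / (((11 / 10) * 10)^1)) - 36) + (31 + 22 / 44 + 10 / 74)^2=3454862413 / 3466308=996.70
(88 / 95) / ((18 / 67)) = 2948 / 855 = 3.45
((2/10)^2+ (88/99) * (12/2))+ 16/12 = 503/75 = 6.71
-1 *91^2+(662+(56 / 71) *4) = -540725 / 71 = -7615.85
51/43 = 1.19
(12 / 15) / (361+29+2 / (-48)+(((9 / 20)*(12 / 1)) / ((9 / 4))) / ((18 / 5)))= 32 / 15625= 0.00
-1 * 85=-85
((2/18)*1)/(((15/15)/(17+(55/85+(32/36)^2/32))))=24334/12393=1.96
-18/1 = -18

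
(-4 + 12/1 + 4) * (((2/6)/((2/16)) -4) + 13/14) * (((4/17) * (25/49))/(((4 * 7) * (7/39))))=-1950/16807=-0.12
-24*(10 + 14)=-576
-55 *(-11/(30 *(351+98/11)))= 1331/23754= 0.06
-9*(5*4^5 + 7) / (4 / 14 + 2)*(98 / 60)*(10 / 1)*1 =-329730.19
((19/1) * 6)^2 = 12996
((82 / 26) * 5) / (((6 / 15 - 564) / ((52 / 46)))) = -1025 / 32407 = -0.03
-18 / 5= -3.60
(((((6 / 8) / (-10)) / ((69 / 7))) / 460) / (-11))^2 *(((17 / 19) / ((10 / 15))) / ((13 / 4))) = 2499 / 2676354549440000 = 0.00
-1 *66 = -66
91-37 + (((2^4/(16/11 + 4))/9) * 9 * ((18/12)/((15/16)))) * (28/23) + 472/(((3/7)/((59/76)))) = 29979164/32775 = 914.70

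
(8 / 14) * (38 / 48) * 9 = 57 / 14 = 4.07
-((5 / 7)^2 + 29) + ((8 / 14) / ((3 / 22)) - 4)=-4310 / 147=-29.32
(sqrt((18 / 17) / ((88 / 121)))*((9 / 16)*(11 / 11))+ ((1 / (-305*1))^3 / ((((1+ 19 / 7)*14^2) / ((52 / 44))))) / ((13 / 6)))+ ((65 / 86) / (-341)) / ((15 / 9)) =-201388896249 / 151434119336500+ 27*sqrt(187) / 544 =0.68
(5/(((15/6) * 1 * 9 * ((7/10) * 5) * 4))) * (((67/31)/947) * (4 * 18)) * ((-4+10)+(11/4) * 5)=0.05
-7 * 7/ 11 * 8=-35.64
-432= -432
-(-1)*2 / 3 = 0.67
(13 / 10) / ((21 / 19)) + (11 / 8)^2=20609 / 6720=3.07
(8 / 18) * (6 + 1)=28 / 9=3.11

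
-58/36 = -1.61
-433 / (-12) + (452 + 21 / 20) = 7337 / 15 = 489.13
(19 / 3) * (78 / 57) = 26 / 3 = 8.67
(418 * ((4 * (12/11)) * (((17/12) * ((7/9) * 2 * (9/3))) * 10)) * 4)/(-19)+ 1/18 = -456959/18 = -25386.61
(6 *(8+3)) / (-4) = -33 / 2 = -16.50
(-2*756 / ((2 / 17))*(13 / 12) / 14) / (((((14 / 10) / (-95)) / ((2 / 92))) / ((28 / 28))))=944775 / 644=1467.04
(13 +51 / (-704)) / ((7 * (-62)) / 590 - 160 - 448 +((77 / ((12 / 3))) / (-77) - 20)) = -0.02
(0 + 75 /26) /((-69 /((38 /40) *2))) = -95 /1196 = -0.08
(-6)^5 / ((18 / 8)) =-3456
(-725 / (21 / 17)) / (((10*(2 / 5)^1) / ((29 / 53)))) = -357425 / 4452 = -80.28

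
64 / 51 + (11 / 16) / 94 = 96817 / 76704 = 1.26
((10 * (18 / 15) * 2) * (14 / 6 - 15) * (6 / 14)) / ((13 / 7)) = -912 / 13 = -70.15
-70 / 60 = -7 / 6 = -1.17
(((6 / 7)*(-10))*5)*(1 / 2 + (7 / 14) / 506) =-38025 / 1771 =-21.47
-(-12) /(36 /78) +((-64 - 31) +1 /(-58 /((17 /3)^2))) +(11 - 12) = -36829 /522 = -70.55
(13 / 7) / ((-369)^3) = -13 / 351703863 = -0.00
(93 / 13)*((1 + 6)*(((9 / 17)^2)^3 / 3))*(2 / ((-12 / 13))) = -38440899 / 48275138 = -0.80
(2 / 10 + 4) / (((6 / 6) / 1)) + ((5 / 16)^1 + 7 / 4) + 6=12.26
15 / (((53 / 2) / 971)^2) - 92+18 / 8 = 225273409 / 11236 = 20049.25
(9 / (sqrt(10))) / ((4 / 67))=47.67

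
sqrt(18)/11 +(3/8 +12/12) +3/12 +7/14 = 3 * sqrt(2)/11 +17/8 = 2.51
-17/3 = -5.67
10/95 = 2/19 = 0.11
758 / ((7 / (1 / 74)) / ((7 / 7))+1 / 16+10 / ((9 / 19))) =109152 / 77641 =1.41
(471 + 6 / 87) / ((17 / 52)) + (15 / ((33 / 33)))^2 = 821297 / 493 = 1665.92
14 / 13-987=-12817 / 13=-985.92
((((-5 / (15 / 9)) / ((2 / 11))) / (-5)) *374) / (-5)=-6171 / 25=-246.84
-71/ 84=-0.85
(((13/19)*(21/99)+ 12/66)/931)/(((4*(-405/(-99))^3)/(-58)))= -143869/1934292150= -0.00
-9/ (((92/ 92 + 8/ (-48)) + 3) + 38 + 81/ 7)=-378/ 2243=-0.17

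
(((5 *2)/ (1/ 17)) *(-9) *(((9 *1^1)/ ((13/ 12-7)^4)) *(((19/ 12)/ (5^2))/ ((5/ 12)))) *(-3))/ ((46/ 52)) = 84632491008/ 14611716575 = 5.79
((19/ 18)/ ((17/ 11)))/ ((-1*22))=-19/ 612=-0.03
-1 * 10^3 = -1000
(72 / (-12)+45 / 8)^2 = 9 / 64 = 0.14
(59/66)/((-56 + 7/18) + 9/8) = -708/43153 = -0.02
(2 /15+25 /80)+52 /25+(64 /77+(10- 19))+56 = 4652987 /92400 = 50.36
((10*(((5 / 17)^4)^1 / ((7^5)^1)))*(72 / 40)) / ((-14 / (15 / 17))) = -84375 / 167044756193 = -0.00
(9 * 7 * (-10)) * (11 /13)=-6930 /13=-533.08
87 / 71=1.23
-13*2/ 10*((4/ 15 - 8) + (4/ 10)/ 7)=10478/ 525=19.96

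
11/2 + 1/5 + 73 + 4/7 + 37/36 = 101177/1260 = 80.30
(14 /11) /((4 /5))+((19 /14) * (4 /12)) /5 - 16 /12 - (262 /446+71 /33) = -2.39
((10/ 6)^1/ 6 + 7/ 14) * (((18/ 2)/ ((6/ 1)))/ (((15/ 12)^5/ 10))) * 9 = 21504/ 625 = 34.41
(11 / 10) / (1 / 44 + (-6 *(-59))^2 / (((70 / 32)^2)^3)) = 88972056250 / 92509796676889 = 0.00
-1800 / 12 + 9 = -141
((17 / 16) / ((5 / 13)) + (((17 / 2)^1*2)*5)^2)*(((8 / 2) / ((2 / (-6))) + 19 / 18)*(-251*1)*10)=28591293787 / 144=198550651.30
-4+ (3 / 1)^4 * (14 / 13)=1082 / 13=83.23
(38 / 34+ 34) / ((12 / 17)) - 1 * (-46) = 383 / 4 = 95.75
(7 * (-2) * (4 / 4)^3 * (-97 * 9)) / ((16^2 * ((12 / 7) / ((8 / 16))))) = 14259 / 1024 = 13.92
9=9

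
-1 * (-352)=352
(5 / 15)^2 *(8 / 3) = 8 / 27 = 0.30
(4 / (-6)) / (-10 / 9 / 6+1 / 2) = -36 / 17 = -2.12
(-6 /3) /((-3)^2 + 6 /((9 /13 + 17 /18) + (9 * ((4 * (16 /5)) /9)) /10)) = -34126 /188667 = -0.18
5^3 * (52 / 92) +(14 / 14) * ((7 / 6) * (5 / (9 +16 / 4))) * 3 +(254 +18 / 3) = 198535 / 598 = 332.00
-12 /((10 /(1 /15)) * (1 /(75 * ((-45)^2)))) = -12150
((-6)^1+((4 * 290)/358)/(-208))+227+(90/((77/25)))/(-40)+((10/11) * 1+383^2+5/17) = 146910.46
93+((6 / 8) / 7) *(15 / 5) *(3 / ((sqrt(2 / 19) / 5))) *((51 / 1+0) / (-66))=93 - 2295 *sqrt(38) / 1232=81.52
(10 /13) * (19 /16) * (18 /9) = 95 /52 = 1.83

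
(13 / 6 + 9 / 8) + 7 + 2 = 295 / 24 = 12.29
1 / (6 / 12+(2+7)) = 2 / 19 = 0.11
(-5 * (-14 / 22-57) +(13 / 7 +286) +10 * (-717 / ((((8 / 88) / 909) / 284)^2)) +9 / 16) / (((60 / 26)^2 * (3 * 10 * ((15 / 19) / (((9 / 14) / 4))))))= -76242781374503888247779 / 1034880000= -73673064871776.33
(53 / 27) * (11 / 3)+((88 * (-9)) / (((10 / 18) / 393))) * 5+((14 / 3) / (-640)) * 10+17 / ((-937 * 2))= -6803520948469 / 2428704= -2801296.88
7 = 7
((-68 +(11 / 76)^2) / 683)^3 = -60535042379024023 / 61396507138357440512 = -0.00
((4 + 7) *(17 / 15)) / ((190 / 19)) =187 / 150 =1.25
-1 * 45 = -45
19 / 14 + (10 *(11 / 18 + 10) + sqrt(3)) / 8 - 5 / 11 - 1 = sqrt(3) / 8 + 72995 / 5544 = 13.38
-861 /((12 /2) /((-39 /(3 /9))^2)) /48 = -1309581 /32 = -40924.41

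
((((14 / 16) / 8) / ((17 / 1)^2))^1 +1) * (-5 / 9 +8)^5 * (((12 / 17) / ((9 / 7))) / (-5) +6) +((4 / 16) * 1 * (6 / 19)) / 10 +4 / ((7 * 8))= 2495215134899666111 / 18520477930080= 134727.36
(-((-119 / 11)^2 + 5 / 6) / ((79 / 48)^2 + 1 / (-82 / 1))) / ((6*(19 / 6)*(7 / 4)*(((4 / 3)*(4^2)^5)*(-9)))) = 3508411 / 33581906305024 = 0.00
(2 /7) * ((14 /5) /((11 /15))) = 12 /11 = 1.09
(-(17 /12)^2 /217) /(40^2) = -289 /49996800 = -0.00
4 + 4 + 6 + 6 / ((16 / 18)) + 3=23.75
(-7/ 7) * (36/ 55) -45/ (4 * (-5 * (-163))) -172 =-172.67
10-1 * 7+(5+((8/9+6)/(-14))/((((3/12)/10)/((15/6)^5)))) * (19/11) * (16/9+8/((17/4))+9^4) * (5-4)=-9219507887357/424116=-21738175.14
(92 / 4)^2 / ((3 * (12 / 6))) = 529 / 6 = 88.17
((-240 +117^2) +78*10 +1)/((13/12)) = 170760/13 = 13135.38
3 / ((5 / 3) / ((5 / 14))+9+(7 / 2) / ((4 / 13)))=72 / 601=0.12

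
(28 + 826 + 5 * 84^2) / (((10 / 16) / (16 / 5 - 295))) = -421756048 / 25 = -16870241.92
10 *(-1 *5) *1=-50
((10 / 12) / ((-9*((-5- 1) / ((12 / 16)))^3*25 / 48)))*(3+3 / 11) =1 / 880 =0.00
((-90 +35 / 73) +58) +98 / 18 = -17132 / 657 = -26.08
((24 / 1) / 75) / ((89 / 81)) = 0.29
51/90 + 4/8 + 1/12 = 23/20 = 1.15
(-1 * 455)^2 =207025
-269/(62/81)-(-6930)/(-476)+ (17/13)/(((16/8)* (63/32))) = -157824557/431613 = -365.66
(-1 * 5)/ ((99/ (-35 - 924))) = 4795/ 99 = 48.43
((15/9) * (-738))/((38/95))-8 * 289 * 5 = -14635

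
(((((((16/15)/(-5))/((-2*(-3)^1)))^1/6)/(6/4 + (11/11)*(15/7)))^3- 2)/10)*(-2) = 81592801206866/203982002578125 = 0.40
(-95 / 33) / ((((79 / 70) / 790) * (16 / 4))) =-16625 / 33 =-503.79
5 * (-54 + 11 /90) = -4849 /18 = -269.39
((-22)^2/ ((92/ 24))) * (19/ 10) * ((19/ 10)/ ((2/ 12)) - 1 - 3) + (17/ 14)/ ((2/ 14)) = 2051287/ 1150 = 1783.73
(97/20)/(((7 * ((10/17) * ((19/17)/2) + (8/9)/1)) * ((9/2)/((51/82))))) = 1429683/18178580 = 0.08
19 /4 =4.75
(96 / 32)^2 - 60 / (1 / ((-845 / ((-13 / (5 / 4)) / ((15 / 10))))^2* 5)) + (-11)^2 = -4455924.69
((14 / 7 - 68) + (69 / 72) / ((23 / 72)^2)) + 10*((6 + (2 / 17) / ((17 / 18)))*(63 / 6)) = 586.47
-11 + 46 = 35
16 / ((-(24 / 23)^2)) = -529 / 36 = -14.69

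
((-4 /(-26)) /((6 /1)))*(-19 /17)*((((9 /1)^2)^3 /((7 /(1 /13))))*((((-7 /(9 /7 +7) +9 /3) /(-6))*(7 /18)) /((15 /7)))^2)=-109974375 /154636352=-0.71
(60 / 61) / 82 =30 / 2501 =0.01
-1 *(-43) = 43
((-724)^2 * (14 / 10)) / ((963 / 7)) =25684624 / 4815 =5334.29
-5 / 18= -0.28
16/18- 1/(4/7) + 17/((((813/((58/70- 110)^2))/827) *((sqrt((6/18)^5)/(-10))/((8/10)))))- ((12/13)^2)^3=-4926287434056 *sqrt(3)/331975- 257126503/173765124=-25702479.46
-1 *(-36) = 36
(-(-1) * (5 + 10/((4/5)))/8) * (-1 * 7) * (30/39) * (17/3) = -20825/312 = -66.75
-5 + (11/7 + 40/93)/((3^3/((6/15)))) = -4.97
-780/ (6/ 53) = -6890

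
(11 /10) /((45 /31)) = 341 /450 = 0.76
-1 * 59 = -59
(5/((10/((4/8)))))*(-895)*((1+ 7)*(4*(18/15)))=-8592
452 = 452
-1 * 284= -284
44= 44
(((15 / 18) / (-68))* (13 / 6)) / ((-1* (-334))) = -65 / 817632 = -0.00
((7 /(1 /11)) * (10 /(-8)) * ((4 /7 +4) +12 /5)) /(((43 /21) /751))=-10582341 /43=-246100.95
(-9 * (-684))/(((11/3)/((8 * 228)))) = 33685632/11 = 3062330.18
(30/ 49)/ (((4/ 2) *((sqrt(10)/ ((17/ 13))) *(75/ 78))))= 51 *sqrt(10)/ 1225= 0.13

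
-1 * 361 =-361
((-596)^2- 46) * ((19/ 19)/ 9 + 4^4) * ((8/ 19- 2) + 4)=12552891700/ 57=220226170.18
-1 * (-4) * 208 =832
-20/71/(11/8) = -160/781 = -0.20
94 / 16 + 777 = 6263 / 8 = 782.88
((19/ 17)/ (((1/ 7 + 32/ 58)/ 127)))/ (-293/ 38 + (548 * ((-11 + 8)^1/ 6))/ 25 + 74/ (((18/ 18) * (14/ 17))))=3257429350/ 1134718227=2.87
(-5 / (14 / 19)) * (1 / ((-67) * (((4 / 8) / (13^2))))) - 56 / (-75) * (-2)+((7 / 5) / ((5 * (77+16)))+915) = 68896111 / 72695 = 947.74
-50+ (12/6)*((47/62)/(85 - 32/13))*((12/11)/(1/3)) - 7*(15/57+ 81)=-618.78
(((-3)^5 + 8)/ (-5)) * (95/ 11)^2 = 424175/ 121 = 3505.58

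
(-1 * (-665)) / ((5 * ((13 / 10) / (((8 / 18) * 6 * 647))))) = 6884080 / 39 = 176514.87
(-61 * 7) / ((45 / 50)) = -4270 / 9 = -474.44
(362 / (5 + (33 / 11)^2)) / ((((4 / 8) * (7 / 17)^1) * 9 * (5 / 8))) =49232 / 2205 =22.33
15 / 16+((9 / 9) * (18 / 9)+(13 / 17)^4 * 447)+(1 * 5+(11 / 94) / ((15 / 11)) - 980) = -771706509577 / 942116880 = -819.12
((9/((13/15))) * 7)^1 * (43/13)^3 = 75134115/28561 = 2630.65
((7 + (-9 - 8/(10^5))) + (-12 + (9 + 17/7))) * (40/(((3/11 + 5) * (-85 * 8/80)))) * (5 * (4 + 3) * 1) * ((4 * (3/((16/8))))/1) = 29700924/61625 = 481.96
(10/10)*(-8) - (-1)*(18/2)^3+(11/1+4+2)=738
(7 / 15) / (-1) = -7 / 15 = -0.47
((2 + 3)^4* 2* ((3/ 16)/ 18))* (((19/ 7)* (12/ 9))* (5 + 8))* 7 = 154375/ 36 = 4288.19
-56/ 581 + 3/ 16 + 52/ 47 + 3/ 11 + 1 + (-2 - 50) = -34005955/ 686576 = -49.53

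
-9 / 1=-9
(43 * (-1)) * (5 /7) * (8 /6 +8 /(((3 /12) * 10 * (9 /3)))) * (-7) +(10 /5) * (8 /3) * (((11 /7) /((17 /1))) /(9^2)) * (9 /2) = 1657996 /3213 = 516.03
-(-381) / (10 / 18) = 3429 / 5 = 685.80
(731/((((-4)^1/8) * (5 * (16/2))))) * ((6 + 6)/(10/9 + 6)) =-19737/320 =-61.68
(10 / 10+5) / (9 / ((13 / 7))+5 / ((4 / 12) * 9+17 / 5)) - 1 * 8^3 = -1196096 / 2341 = -510.93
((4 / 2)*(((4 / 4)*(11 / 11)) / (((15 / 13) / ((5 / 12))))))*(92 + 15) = 1391 / 18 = 77.28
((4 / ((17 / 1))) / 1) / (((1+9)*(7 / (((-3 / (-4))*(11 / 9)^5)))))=161051 / 23422770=0.01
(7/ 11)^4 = 2401/ 14641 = 0.16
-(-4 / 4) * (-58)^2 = 3364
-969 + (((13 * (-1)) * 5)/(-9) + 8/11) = -95144/99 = -961.05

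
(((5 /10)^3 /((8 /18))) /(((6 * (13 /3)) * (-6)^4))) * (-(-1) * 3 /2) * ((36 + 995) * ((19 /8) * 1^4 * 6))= 19589 /106496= 0.18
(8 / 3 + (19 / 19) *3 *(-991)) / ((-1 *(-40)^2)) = 1.86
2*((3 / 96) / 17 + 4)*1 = 2177 / 272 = 8.00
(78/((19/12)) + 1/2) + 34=3183/38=83.76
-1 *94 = -94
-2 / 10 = -1 / 5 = -0.20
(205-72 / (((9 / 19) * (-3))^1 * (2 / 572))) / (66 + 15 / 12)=176348 / 807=218.52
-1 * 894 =-894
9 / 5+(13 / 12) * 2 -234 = -6901 / 30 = -230.03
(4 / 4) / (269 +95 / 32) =32 / 8703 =0.00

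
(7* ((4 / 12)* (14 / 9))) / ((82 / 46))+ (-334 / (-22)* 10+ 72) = 2750228 / 12177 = 225.85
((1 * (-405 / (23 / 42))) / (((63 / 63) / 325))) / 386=-2764125 / 4439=-622.69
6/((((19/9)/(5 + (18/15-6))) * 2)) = 27/95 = 0.28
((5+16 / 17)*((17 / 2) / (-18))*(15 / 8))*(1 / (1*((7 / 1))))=-505 / 672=-0.75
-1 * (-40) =40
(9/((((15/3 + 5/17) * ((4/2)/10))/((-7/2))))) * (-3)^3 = 3213/4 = 803.25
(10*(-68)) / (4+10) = -340 / 7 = -48.57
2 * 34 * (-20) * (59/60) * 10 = -40120/3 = -13373.33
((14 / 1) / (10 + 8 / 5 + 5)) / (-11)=-70 / 913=-0.08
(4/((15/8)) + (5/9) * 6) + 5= 157/15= 10.47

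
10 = 10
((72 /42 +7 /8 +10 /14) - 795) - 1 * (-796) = 4.30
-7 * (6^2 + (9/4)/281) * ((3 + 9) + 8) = -1416555/281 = -5041.12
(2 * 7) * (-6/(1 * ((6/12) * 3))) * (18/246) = -168/41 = -4.10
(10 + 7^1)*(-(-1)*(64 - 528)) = -7888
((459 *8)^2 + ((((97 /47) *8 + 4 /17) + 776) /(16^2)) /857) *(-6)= -1772695634186157 /21911776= -80901504.02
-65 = -65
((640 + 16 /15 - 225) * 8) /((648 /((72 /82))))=24964 /5535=4.51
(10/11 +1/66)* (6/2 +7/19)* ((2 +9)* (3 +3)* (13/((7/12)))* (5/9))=1015040/399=2543.96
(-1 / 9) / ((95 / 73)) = -73 / 855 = -0.09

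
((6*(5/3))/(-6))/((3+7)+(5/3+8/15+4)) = -25/243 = -0.10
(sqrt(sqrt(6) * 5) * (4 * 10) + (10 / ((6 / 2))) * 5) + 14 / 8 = 221 / 12 + 40 * sqrt(5) * 6^(1 / 4) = 158.40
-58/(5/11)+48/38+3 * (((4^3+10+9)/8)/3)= -88131/760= -115.96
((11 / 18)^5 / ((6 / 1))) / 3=161051 / 34012224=0.00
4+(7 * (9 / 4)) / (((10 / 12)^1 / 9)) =1741 / 10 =174.10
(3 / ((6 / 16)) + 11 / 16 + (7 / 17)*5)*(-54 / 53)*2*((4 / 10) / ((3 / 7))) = -184149 / 9010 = -20.44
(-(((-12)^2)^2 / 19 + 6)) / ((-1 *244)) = 10425 / 2318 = 4.50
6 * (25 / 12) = 12.50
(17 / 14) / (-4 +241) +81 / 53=269659 / 175854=1.53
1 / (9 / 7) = 7 / 9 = 0.78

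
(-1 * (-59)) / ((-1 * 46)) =-59 / 46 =-1.28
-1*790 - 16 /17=-13446 /17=-790.94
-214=-214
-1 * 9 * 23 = -207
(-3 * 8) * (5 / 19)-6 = -234 / 19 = -12.32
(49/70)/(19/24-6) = -84/625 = -0.13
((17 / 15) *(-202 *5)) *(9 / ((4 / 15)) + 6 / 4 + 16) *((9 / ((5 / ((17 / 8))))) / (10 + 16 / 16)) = -3590247 / 176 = -20399.13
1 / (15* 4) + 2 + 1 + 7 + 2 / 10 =10.22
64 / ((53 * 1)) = 64 / 53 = 1.21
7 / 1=7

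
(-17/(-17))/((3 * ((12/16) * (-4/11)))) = -11/9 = -1.22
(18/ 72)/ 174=1/ 696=0.00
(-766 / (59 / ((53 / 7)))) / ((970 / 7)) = -20299 / 28615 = -0.71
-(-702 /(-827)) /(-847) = 702 /700469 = 0.00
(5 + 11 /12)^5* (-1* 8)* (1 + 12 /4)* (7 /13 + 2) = -19846522861 /33696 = -588987.50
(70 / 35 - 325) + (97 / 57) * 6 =-5943 / 19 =-312.79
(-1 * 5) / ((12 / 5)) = -25 / 12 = -2.08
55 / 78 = 0.71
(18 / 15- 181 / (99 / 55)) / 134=-4471 / 6030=-0.74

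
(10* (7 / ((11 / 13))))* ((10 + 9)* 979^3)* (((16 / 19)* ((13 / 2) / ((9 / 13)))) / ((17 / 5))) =524739163348400 / 153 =3429667734303.27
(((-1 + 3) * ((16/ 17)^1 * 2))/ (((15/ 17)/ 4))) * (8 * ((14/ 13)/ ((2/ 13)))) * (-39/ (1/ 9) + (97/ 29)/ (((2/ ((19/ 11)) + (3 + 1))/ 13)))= -996948992/ 3045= -327405.25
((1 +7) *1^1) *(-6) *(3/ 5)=-144/ 5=-28.80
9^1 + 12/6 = 11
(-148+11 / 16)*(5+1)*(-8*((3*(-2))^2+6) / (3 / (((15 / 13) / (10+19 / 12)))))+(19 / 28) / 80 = 39914415133 / 4047680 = 9861.06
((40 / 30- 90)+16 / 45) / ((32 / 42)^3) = -2044623 / 10240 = -199.67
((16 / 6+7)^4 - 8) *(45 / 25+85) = 306678722 / 405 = 757231.41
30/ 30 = 1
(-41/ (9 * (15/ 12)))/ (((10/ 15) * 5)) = -82/ 75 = -1.09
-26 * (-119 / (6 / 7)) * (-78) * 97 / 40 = -13655369 / 20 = -682768.45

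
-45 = -45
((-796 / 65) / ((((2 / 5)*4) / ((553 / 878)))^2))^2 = 92586291014802025 / 25710157287952384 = 3.60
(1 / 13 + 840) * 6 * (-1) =-65526 / 13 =-5040.46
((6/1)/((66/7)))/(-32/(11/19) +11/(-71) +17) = -497/30012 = -0.02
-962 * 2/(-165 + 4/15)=28860/2471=11.68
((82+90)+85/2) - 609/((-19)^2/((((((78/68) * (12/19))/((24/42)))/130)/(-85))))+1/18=382773013403/1784025900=214.56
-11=-11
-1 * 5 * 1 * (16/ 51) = -80/ 51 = -1.57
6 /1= 6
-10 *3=-30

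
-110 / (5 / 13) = -286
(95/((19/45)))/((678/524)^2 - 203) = -15444900/13819811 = -1.12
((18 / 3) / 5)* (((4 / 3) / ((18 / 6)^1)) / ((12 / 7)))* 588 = 2744 / 15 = 182.93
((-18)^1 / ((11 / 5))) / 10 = -9 / 11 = -0.82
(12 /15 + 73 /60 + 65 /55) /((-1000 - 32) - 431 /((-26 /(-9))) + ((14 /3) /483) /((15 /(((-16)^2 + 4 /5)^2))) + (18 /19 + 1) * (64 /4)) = -299814775 /103818513326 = -0.00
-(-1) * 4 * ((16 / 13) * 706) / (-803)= -45184 / 10439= -4.33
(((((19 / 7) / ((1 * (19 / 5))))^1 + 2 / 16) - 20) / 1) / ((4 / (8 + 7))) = -16095 / 224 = -71.85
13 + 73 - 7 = 79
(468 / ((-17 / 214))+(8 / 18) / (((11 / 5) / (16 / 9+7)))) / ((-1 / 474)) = 14094954376 / 5049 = 2791632.87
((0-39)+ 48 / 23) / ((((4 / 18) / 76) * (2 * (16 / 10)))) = -725895 / 184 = -3945.08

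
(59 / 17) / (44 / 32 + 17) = 472 / 2499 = 0.19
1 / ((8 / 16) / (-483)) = -966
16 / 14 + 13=99 / 7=14.14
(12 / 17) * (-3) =-36 / 17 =-2.12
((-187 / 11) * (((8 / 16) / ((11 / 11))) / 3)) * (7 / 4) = -119 / 24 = -4.96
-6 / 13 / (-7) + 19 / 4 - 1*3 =661 / 364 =1.82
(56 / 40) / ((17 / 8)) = 56 / 85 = 0.66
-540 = -540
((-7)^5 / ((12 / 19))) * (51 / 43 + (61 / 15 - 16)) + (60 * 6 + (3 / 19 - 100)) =10524242396 / 36765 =286257.10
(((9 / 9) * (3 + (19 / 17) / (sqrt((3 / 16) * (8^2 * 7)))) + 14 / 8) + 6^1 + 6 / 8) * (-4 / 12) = -23 / 6 -19 * sqrt(21) / 2142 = -3.87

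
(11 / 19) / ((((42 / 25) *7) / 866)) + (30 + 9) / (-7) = 103514 / 2793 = 37.06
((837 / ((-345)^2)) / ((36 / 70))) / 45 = 217 / 714150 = 0.00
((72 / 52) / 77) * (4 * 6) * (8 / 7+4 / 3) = 576 / 539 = 1.07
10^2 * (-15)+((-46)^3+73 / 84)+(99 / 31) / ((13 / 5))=-3345725273 / 33852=-98833.90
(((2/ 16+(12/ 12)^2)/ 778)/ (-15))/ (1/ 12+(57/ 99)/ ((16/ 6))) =-99/ 307310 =-0.00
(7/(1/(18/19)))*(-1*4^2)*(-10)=20160/19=1061.05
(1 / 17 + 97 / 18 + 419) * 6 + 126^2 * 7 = 113678.69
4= 4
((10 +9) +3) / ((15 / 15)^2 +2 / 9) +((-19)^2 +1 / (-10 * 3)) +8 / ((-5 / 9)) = 10937 / 30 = 364.57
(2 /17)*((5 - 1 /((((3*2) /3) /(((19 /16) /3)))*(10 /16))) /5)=281 /2550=0.11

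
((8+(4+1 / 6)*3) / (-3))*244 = -5002 / 3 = -1667.33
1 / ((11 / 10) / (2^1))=20 / 11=1.82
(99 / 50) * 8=396 / 25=15.84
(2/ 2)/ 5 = 1/ 5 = 0.20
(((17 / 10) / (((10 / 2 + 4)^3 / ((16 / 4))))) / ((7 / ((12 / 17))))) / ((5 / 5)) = 8 / 8505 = 0.00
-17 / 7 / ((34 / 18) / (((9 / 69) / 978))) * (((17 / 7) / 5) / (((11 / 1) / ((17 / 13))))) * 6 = -7803 / 131346215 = -0.00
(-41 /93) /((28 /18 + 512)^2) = -1107 /662249404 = -0.00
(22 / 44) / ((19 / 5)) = 5 / 38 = 0.13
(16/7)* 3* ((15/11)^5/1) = 36450000/1127357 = 32.33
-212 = -212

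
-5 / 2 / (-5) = 1 / 2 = 0.50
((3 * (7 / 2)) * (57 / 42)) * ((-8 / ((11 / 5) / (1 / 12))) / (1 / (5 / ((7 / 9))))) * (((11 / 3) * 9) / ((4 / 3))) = -687.05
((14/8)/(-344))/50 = -7/68800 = -0.00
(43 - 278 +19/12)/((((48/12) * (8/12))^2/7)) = -58821/256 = -229.77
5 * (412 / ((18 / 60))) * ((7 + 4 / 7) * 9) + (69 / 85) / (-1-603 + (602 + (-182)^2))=9221462898483 / 19707590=467914.29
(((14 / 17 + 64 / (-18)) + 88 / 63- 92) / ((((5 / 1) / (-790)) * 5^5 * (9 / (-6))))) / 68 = -7896998 / 170690625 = -0.05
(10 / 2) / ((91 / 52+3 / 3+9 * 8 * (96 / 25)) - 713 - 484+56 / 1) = -500 / 86177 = -0.01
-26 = -26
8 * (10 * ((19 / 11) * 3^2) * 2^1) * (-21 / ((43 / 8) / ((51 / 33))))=-78140160 / 5203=-15018.29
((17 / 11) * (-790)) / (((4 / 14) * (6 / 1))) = -47005 / 66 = -712.20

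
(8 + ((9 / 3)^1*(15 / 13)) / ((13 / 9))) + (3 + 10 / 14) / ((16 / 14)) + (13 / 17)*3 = 183189 / 11492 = 15.94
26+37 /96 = 26.39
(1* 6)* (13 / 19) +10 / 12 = 563 / 114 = 4.94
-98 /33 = -2.97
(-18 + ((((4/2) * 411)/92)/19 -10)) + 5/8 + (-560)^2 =1096251541/3496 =313573.10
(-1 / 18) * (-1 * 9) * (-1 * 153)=-153 / 2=-76.50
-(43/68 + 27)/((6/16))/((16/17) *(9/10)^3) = -234875/2187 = -107.40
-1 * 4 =-4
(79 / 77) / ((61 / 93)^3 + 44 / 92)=1461516669 / 1083273730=1.35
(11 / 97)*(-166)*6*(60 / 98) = -328680 / 4753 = -69.15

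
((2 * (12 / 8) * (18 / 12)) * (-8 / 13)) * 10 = -360 / 13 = -27.69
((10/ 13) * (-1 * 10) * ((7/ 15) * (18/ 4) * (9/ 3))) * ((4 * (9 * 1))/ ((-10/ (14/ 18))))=1764/ 13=135.69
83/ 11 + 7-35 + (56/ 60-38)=-9491/ 165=-57.52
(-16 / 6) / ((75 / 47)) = -376 / 225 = -1.67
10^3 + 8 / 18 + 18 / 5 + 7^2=47387 / 45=1053.04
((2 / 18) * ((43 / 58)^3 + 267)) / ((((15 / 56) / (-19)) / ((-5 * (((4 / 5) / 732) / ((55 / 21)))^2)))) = 340020636487 / 185303155764375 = 0.00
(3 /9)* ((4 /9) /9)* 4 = 16 /243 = 0.07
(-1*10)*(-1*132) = 1320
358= 358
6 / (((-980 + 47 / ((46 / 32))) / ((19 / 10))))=-1311 / 108940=-0.01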